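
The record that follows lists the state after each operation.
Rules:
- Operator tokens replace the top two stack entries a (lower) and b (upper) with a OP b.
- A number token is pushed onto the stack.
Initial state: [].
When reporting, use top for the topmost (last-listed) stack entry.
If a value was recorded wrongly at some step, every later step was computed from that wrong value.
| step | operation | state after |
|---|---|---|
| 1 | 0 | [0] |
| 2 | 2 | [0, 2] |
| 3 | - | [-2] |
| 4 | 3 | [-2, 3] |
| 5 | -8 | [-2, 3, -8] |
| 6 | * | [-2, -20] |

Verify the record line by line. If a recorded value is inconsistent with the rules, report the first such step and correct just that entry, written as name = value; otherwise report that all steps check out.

Step 1: push 0: top = 0 — in agreement.
Step 2: push 2: top = 2 — agrees with the record.
Step 3: 0 - 2 = -2 — agrees with the record.
Step 4: push 3: top = 3 — matches.
Step 5: push -8: top = -8 — agrees with the record.
Step 6: 3 * -8 = -24 — not what was recorded.
Conclusion: step 6 carries the first error; the entry should be top = -24.

step 6, top = -24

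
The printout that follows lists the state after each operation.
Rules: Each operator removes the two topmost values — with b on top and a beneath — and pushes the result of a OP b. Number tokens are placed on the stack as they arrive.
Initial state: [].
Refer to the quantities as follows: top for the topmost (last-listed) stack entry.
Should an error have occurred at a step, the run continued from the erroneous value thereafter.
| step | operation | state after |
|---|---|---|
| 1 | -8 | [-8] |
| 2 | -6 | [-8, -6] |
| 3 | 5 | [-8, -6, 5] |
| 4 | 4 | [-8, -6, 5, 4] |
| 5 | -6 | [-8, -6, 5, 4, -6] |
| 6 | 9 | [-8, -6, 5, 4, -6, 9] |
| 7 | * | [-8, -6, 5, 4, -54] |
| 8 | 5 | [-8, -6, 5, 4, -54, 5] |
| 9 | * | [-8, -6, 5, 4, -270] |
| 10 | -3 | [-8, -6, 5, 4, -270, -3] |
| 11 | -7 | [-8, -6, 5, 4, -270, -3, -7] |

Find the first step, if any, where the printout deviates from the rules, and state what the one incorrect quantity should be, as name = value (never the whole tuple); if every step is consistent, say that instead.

no error

1. push -8: top = -8 (exactly as logged)
2. push -6: top = -6 (matches)
3. push 5: top = 5 (consistent with the printout)
4. push 4: top = 4 (same as recorded)
5. push -6: top = -6 (consistent with the printout)
6. push 9: top = 9 (agrees with the printout)
7. -6 * 9 = -54 (same as recorded)
8. push 5: top = 5 (checks out)
9. -54 * 5 = -270 (in agreement)
10. push -3: top = -3 (agrees with the printout)
11. push -7: top = -7 (checks out)
Every step is consistent.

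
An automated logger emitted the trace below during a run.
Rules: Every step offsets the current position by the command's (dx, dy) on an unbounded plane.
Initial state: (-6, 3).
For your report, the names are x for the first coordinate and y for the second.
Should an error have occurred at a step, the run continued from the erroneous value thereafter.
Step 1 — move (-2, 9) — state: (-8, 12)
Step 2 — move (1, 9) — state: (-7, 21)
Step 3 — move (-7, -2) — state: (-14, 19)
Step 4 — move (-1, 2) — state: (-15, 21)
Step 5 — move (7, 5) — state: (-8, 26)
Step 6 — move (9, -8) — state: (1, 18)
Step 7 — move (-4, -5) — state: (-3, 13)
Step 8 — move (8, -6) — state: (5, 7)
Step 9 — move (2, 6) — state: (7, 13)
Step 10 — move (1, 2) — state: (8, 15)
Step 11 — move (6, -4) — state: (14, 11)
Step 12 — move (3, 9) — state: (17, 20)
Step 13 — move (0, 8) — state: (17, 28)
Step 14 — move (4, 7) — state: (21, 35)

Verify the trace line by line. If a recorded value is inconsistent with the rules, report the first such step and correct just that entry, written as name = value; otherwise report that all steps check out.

step 1: x = -6 + (-2) = -8, y = 3 + (9) = 12 -> verified
step 2: x = -8 + (1) = -7, y = 12 + (9) = 21 -> no discrepancy
step 3: x = -7 + (-7) = -14, y = 21 + (-2) = 19 -> no discrepancy
step 4: x = -14 + (-1) = -15, y = 19 + (2) = 21 -> no discrepancy
step 5: x = -15 + (7) = -8, y = 21 + (5) = 26 -> no discrepancy
step 6: x = -8 + (9) = 1, y = 26 + (-8) = 18 -> exactly as logged
step 7: x = 1 + (-4) = -3, y = 18 + (-5) = 13 -> confirmed correct
step 8: x = -3 + (8) = 5, y = 13 + (-6) = 7 -> verified
step 9: x = 5 + (2) = 7, y = 7 + (6) = 13 -> verified
step 10: x = 7 + (1) = 8, y = 13 + (2) = 15 -> no discrepancy
step 11: x = 8 + (6) = 14, y = 15 + (-4) = 11 -> agrees with the trace
step 12: x = 14 + (3) = 17, y = 11 + (9) = 20 -> same as recorded
step 13: x = 17 + (0) = 17, y = 20 + (8) = 28 -> agrees with the trace
step 14: x = 17 + (4) = 21, y = 28 + (7) = 35 -> confirmed correct
Every step is consistent.

no error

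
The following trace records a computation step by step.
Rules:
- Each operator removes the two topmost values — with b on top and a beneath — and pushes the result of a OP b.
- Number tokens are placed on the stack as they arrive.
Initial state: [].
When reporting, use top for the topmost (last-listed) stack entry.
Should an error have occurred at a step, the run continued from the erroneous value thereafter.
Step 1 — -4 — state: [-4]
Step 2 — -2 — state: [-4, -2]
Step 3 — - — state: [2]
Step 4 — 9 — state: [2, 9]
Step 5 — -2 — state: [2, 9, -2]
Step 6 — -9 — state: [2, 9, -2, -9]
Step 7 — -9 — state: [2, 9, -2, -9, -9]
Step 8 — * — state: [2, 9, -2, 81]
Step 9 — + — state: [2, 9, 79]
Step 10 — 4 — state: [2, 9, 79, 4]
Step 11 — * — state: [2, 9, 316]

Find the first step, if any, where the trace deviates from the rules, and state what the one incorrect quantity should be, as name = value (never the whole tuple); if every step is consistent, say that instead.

1. push -4: top = -4 (same as recorded)
2. push -2: top = -2 (confirmed correct)
3. -4 - -2 = -2 (the trace disagrees here)
That makes step 3 the first incorrect line — top = -2 is what it should show.

step 3, top = -2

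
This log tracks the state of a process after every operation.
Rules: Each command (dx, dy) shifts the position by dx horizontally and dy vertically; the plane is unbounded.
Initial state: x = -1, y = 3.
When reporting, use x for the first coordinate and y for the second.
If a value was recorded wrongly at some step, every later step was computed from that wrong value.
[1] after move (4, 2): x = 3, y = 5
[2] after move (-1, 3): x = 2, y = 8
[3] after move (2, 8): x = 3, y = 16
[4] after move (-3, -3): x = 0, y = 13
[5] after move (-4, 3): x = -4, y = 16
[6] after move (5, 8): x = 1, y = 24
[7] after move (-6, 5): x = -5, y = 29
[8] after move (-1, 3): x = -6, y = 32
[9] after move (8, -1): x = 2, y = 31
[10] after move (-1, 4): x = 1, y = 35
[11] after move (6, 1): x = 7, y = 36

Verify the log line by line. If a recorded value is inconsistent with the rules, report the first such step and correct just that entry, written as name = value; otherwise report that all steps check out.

step 3, x = 4

Step 1: x = -1 + (4) = 3, y = 3 + (2) = 5 — in agreement.
Step 2: x = 3 + (-1) = 2, y = 5 + (3) = 8 — checks out.
Step 3: x = 2 + (2) = 4, y = 8 + (8) = 16 — the log has a different value.
First deviation found at step 3; the corrected entry is x = 4.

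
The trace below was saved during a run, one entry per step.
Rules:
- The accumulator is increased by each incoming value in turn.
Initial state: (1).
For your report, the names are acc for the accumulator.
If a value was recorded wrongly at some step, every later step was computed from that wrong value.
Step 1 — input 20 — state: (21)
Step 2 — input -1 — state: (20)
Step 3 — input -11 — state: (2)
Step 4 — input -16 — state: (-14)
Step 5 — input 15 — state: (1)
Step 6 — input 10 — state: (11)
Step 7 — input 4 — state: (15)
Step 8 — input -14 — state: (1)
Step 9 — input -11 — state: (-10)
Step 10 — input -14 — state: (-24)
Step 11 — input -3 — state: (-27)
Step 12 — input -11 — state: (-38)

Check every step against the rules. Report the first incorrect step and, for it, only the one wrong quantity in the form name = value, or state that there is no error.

step 3, acc = 9

1. acc = 1 + 20 = 21 (agrees with the trace)
2. acc = 21 + -1 = 20 (in agreement)
3. acc = 20 + -11 = 9 (this is not what the trace shows)
That makes step 3 the first incorrect line — acc = 9 is what it should show.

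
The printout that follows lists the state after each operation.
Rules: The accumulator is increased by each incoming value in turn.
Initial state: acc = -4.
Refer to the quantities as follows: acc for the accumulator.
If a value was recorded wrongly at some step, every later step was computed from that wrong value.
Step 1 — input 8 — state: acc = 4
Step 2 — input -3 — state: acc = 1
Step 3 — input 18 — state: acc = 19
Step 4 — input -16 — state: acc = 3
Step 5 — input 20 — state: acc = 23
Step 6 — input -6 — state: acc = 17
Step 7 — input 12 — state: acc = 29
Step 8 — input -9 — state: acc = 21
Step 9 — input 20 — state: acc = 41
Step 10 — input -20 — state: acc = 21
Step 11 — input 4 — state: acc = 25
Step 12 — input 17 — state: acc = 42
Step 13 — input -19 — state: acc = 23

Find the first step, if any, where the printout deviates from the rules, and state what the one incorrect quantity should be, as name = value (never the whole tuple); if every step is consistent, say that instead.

step 1: acc = -4 + 8 = 4 -> same as recorded
step 2: acc = 4 + -3 = 1 -> verified
step 3: acc = 1 + 18 = 19 -> no discrepancy
step 4: acc = 19 + -16 = 3 -> in agreement
step 5: acc = 3 + 20 = 23 -> in agreement
step 6: acc = 23 + -6 = 17 -> confirmed correct
step 7: acc = 17 + 12 = 29 -> exactly as logged
step 8: acc = 29 + -9 = 20 -> this is not what the printout shows
Conclusion: step 8 carries the first error; the entry should be acc = 20.

step 8, acc = 20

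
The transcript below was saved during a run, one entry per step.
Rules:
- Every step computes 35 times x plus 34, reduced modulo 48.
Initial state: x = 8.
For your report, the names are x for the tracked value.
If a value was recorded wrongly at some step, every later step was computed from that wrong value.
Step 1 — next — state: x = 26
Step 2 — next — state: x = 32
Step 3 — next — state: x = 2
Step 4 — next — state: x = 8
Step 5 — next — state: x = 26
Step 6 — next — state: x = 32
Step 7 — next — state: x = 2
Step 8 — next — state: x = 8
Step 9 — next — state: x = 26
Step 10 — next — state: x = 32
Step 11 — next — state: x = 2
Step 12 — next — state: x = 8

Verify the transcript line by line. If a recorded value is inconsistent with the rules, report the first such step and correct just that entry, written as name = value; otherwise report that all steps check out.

step 1: x = (35*8 + 34) mod 48 = 26 -> consistent with the transcript
step 2: x = (35*26 + 34) mod 48 = 32 -> in agreement
step 3: x = (35*32 + 34) mod 48 = 2 -> same as recorded
step 4: x = (35*2 + 34) mod 48 = 8 -> exactly as logged
step 5: x = (35*8 + 34) mod 48 = 26 -> confirmed correct
step 6: x = (35*26 + 34) mod 48 = 32 -> in agreement
step 7: x = (35*32 + 34) mod 48 = 2 -> no discrepancy
step 8: x = (35*2 + 34) mod 48 = 8 -> in agreement
step 9: x = (35*8 + 34) mod 48 = 26 -> matches
step 10: x = (35*26 + 34) mod 48 = 32 -> consistent with the transcript
step 11: x = (35*32 + 34) mod 48 = 2 -> agrees with the transcript
step 12: x = (35*2 + 34) mod 48 = 8 -> agrees with the transcript
The recomputation confirms every line.

no error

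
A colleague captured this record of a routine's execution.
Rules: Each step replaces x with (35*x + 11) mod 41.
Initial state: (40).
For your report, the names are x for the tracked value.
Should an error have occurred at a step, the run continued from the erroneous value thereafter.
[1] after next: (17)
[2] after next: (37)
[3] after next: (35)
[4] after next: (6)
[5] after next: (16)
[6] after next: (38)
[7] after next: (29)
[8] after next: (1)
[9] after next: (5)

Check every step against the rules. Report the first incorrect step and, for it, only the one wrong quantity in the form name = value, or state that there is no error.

step 2, x = 32

step 1: x = (35*40 + 11) mod 41 = 17 -> verified
step 2: x = (35*17 + 11) mod 41 = 32 -> this is not what the record shows
Conclusion: step 2 carries the first error; the entry should be x = 32.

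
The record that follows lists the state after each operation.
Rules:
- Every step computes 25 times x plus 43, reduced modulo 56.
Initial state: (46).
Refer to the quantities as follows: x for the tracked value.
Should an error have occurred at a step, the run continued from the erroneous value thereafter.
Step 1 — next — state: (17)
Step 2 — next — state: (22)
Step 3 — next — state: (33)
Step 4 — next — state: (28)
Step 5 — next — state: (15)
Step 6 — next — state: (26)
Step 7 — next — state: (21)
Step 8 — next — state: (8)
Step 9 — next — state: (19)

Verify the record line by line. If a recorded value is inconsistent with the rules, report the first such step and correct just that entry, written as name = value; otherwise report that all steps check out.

step 2, x = 20

1. x = (25*46 + 43) mod 56 = 17 (matches)
2. x = (25*17 + 43) mod 56 = 20 (the record has a different value)
So the first discrepancy is step 2, where the right value is x = 20.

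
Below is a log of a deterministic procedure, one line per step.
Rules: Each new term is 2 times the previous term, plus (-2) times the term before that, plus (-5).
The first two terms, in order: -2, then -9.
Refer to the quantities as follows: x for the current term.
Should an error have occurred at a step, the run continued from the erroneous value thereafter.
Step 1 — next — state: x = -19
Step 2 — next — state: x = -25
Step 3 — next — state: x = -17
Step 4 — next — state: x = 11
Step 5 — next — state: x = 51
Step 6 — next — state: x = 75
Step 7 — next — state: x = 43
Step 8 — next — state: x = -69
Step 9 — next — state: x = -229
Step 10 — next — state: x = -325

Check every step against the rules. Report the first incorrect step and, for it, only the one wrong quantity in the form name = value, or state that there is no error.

1. x = 2*(-9) + (-2)*(-2) + (-5) = -19 (exactly as logged)
2. x = 2*(-19) + (-2)*(-9) + (-5) = -25 (in agreement)
3. x = 2*(-25) + (-2)*(-19) + (-5) = -17 (exactly as logged)
4. x = 2*(-17) + (-2)*(-25) + (-5) = 11 (agrees with the log)
5. x = 2*(11) + (-2)*(-17) + (-5) = 51 (exactly as logged)
6. x = 2*(51) + (-2)*(11) + (-5) = 75 (exactly as logged)
7. x = 2*(75) + (-2)*(51) + (-5) = 43 (exactly as logged)
8. x = 2*(43) + (-2)*(75) + (-5) = -69 (same as recorded)
9. x = 2*(-69) + (-2)*(43) + (-5) = -229 (matches)
10. x = 2*(-229) + (-2)*(-69) + (-5) = -325 (verified)
The whole run recomputes cleanly — no discrepancies.

no error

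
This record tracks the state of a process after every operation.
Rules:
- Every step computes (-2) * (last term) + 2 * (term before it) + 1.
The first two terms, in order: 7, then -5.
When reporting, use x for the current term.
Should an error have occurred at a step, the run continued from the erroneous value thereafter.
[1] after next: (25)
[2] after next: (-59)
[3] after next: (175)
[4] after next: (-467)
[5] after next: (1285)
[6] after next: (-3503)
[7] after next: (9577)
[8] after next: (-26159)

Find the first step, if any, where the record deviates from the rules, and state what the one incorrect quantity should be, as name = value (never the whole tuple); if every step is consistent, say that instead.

Step 1: x = -2*(-5) + (2)*(7) + (1) = 25 — matches.
Step 2: x = -2*(25) + (2)*(-5) + (1) = -59 — consistent with the record.
Step 3: x = -2*(-59) + (2)*(25) + (1) = 169 — the record disagrees here.
That makes step 3 the first incorrect line — x = 169 is what it should show.

step 3, x = 169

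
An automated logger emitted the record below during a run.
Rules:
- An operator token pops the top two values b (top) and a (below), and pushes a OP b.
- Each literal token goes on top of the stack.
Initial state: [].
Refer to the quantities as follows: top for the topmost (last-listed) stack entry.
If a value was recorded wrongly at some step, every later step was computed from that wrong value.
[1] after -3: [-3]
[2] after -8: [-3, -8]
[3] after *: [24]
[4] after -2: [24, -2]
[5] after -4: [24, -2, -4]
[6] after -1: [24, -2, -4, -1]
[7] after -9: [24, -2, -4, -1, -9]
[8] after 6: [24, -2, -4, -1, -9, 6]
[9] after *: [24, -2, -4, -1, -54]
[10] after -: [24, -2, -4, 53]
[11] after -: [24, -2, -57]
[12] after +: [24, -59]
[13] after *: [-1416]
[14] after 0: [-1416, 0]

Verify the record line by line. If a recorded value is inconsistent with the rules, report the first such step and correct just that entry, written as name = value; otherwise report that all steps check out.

no error

Recomputing the run from the initial state:
step 1: [-3]
step 2: [-3, -8]
step 3: [24]
step 4: [24, -2]
step 5: [24, -2, -4]
step 6: [24, -2, -4, -1]
step 7: [24, -2, -4, -1, -9]
step 8: [24, -2, -4, -1, -9, 6]
step 9: [24, -2, -4, -1, -54]
step 10: [24, -2, -4, 53]
step 11: [24, -2, -57]
step 12: [24, -59]
step 13: [-1416]
step 14: [-1416, 0]
This matches the record at every step.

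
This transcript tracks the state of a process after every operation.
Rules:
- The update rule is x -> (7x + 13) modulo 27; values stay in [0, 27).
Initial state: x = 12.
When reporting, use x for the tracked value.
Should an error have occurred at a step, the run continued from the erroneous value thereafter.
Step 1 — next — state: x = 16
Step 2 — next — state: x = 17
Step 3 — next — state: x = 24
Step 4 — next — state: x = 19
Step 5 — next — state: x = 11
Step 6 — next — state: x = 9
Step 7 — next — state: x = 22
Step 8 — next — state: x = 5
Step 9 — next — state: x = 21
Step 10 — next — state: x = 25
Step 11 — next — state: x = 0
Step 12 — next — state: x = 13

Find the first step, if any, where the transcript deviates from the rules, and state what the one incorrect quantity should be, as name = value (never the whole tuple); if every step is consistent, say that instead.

step 11, x = 26

Recomputing the run from the initial state:
step 1: x = 16
step 2: x = 17
step 3: x = 24
step 4: x = 19
step 5: x = 11
step 6: x = 9
step 7: x = 22
step 8: x = 5
step 9: x = 21
step 10: x = 25
step 11: x = 26
step 12: x = 6
The first disagreement with the transcript is at step 11, where the value should be x = 26.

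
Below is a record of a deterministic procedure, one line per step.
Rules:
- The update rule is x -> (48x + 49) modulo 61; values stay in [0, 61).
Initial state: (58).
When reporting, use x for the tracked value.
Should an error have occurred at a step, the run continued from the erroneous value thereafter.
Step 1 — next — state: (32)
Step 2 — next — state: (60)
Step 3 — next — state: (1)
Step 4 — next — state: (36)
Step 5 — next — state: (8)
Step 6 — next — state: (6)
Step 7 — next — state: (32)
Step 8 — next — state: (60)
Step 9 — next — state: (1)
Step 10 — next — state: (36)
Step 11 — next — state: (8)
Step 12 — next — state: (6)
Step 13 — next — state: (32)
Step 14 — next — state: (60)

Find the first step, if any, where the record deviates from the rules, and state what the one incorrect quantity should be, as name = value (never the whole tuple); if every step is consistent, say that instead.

step 1, x = 27

Step 1: x = (48*58 + 49) mod 61 = 27 — this is not what the record shows.
The earliest wrong entry is at step 1: it should read x = 27.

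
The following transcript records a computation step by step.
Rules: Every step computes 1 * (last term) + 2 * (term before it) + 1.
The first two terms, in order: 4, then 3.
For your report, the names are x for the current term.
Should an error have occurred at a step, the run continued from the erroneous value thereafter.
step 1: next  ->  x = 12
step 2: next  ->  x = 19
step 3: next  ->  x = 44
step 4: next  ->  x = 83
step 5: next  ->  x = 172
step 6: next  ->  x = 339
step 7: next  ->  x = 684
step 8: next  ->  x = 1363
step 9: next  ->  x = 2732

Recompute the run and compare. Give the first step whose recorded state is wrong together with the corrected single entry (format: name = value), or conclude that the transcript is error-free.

1. x = 1*(3) + (2)*(4) + (1) = 12 (verified)
2. x = 1*(12) + (2)*(3) + (1) = 19 (no discrepancy)
3. x = 1*(19) + (2)*(12) + (1) = 44 (confirmed correct)
4. x = 1*(44) + (2)*(19) + (1) = 83 (consistent with the transcript)
5. x = 1*(83) + (2)*(44) + (1) = 172 (same as recorded)
6. x = 1*(172) + (2)*(83) + (1) = 339 (consistent with the transcript)
7. x = 1*(339) + (2)*(172) + (1) = 684 (exactly as logged)
8. x = 1*(684) + (2)*(339) + (1) = 1363 (exactly as logged)
9. x = 1*(1363) + (2)*(684) + (1) = 2732 (exactly as logged)
No step deviates from the rules.

no error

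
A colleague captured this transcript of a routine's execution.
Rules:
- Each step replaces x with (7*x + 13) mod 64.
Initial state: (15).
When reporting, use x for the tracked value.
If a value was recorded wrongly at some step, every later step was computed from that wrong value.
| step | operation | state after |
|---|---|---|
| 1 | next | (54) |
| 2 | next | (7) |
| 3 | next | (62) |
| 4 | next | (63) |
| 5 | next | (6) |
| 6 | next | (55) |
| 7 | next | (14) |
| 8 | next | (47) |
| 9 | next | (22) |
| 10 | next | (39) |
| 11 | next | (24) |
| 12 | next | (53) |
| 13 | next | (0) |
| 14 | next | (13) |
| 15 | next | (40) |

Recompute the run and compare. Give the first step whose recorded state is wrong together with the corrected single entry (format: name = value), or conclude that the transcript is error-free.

step 1: x = (7*15 + 13) mod 64 = 54 -> verified
step 2: x = (7*54 + 13) mod 64 = 7 -> same as recorded
step 3: x = (7*7 + 13) mod 64 = 62 -> matches
step 4: x = (7*62 + 13) mod 64 = 63 -> in agreement
step 5: x = (7*63 + 13) mod 64 = 6 -> checks out
step 6: x = (7*6 + 13) mod 64 = 55 -> confirmed correct
step 7: x = (7*55 + 13) mod 64 = 14 -> checks out
step 8: x = (7*14 + 13) mod 64 = 47 -> same as recorded
step 9: x = (7*47 + 13) mod 64 = 22 -> agrees with the transcript
step 10: x = (7*22 + 13) mod 64 = 39 -> checks out
step 11: x = (7*39 + 13) mod 64 = 30 -> the recorded entry deviates here
The earliest wrong entry is at step 11: it should read x = 30.

step 11, x = 30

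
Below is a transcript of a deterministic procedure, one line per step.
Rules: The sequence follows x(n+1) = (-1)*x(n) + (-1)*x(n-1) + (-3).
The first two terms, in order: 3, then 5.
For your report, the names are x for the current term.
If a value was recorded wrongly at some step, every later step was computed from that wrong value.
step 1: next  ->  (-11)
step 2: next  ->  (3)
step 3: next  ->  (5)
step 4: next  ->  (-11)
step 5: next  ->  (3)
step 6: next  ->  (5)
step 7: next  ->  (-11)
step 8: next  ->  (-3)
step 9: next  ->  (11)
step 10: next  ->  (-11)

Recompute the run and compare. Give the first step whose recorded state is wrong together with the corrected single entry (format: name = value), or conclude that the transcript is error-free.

step 8, x = 3

step 1: x = -1*(5) + (-1)*(3) + (-3) = -11 -> matches
step 2: x = -1*(-11) + (-1)*(5) + (-3) = 3 -> consistent with the transcript
step 3: x = -1*(3) + (-1)*(-11) + (-3) = 5 -> checks out
step 4: x = -1*(5) + (-1)*(3) + (-3) = -11 -> verified
step 5: x = -1*(-11) + (-1)*(5) + (-3) = 3 -> exactly as logged
step 6: x = -1*(3) + (-1)*(-11) + (-3) = 5 -> agrees with the transcript
step 7: x = -1*(5) + (-1)*(3) + (-3) = -11 -> confirmed correct
step 8: x = -1*(-11) + (-1)*(5) + (-3) = 3 -> the entry is off here
The earliest wrong entry is at step 8: it should read x = 3.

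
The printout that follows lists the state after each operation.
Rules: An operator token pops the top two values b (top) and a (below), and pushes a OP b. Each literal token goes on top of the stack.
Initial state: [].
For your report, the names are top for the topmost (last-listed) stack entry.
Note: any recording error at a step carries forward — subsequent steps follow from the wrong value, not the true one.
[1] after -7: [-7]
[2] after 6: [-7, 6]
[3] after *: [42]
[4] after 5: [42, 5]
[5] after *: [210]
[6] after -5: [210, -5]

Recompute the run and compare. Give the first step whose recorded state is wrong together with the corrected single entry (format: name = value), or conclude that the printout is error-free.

step 3, top = -42

Recomputing the run from the initial state:
step 1: [-7]
step 2: [-7, 6]
step 3: [-42]
step 4: [-42, 5]
step 5: [-210]
step 6: [-210, -5]
The first disagreement with the printout is at step 3, where the value should be top = -42.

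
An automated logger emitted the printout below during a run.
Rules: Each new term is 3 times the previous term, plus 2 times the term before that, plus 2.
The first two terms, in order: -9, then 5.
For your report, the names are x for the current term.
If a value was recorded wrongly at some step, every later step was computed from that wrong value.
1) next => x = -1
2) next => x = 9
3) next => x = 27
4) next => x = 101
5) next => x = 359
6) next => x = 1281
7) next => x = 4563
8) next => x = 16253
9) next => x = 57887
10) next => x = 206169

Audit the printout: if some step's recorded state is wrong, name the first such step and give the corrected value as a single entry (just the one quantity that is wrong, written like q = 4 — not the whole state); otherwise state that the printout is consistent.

no error

step 1: x = 3*(5) + (2)*(-9) + (2) = -1 -> confirmed correct
step 2: x = 3*(-1) + (2)*(5) + (2) = 9 -> in agreement
step 3: x = 3*(9) + (2)*(-1) + (2) = 27 -> matches
step 4: x = 3*(27) + (2)*(9) + (2) = 101 -> exactly as logged
step 5: x = 3*(101) + (2)*(27) + (2) = 359 -> consistent with the printout
step 6: x = 3*(359) + (2)*(101) + (2) = 1281 -> in agreement
step 7: x = 3*(1281) + (2)*(359) + (2) = 4563 -> in agreement
step 8: x = 3*(4563) + (2)*(1281) + (2) = 16253 -> no discrepancy
step 9: x = 3*(16253) + (2)*(4563) + (2) = 57887 -> verified
step 10: x = 3*(57887) + (2)*(16253) + (2) = 206169 -> no discrepancy
All entries verified; no error found.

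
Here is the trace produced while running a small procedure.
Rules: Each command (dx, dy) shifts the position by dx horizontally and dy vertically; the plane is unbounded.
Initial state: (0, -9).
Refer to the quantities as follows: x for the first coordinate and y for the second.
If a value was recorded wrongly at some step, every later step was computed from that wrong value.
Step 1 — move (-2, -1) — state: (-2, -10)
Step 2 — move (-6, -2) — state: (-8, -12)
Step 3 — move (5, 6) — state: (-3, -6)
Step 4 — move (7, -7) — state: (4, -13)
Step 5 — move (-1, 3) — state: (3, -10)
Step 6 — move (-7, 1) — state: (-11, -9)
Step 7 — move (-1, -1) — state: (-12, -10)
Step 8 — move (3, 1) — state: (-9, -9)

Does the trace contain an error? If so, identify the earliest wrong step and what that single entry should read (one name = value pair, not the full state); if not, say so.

step 6, x = -4

Step 1: x = 0 + (-2) = -2, y = -9 + (-1) = -10 — verified.
Step 2: x = -2 + (-6) = -8, y = -10 + (-2) = -12 — matches.
Step 3: x = -8 + (5) = -3, y = -12 + (6) = -6 — confirmed correct.
Step 4: x = -3 + (7) = 4, y = -6 + (-7) = -13 — in agreement.
Step 5: x = 4 + (-1) = 3, y = -13 + (3) = -10 — verified.
Step 6: x = 3 + (-7) = -4, y = -10 + (1) = -9 — the recorded entry deviates here.
That makes step 6 the first incorrect line — x = -4 is what it should show.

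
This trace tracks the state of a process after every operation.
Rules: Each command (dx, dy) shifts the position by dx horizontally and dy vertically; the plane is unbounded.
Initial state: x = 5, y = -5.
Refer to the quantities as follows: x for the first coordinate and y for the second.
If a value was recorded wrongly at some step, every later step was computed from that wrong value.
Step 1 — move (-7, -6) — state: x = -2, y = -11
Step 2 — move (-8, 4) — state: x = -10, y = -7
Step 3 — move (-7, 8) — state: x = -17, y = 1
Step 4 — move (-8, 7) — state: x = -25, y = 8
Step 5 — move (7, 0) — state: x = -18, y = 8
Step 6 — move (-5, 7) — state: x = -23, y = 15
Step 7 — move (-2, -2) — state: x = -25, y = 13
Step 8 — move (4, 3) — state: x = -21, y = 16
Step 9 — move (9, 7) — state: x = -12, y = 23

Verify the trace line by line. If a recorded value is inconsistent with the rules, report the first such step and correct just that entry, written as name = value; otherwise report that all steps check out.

no error

Step 1: x = 5 + (-7) = -2, y = -5 + (-6) = -11 — verified.
Step 2: x = -2 + (-8) = -10, y = -11 + (4) = -7 — confirmed correct.
Step 3: x = -10 + (-7) = -17, y = -7 + (8) = 1 — checks out.
Step 4: x = -17 + (-8) = -25, y = 1 + (7) = 8 — in agreement.
Step 5: x = -25 + (7) = -18, y = 8 + (0) = 8 — same as recorded.
Step 6: x = -18 + (-5) = -23, y = 8 + (7) = 15 — agrees with the trace.
Step 7: x = -23 + (-2) = -25, y = 15 + (-2) = 13 — same as recorded.
Step 8: x = -25 + (4) = -21, y = 13 + (3) = 16 — agrees with the trace.
Step 9: x = -21 + (9) = -12, y = 16 + (7) = 23 — in agreement.
Nothing is out of place; the run is error-free.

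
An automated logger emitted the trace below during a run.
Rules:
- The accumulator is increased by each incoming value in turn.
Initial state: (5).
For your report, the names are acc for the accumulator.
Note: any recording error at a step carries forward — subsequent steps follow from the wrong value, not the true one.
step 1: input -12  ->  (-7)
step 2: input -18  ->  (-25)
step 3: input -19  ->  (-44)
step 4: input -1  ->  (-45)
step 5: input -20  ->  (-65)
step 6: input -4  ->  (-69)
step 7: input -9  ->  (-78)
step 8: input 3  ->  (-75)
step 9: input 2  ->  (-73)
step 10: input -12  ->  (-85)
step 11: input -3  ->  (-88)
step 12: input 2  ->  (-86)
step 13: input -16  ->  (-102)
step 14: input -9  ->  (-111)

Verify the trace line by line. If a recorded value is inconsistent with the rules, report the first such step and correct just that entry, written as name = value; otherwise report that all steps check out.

Step 1: acc = 5 + -12 = -7 — same as recorded.
Step 2: acc = -7 + -18 = -25 — verified.
Step 3: acc = -25 + -19 = -44 — no discrepancy.
Step 4: acc = -44 + -1 = -45 — checks out.
Step 5: acc = -45 + -20 = -65 — no discrepancy.
Step 6: acc = -65 + -4 = -69 — no discrepancy.
Step 7: acc = -69 + -9 = -78 — verified.
Step 8: acc = -78 + 3 = -75 — same as recorded.
Step 9: acc = -75 + 2 = -73 — checks out.
Step 10: acc = -73 + -12 = -85 — verified.
Step 11: acc = -85 + -3 = -88 — no discrepancy.
Step 12: acc = -88 + 2 = -86 — exactly as logged.
Step 13: acc = -86 + -16 = -102 — agrees with the trace.
Step 14: acc = -102 + -9 = -111 — consistent with the trace.
All entries verified; no error found.

no error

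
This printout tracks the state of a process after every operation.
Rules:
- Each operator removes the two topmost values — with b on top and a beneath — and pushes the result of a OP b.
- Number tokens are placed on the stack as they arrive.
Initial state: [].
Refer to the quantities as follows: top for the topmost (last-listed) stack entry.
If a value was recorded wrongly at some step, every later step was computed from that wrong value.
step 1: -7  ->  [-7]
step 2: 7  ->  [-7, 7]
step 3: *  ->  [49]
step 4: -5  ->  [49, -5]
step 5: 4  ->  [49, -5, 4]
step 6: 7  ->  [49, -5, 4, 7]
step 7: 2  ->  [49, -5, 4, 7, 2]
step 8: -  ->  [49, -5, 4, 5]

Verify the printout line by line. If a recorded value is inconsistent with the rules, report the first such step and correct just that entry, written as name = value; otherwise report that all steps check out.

step 3, top = -49

Step 1: push -7: top = -7 — confirmed correct.
Step 2: push 7: top = 7 — agrees with the printout.
Step 3: -7 * 7 = -49 — the printout disagrees here.
The audit stops at step 3: the recorded entry is wrong and should be top = -49.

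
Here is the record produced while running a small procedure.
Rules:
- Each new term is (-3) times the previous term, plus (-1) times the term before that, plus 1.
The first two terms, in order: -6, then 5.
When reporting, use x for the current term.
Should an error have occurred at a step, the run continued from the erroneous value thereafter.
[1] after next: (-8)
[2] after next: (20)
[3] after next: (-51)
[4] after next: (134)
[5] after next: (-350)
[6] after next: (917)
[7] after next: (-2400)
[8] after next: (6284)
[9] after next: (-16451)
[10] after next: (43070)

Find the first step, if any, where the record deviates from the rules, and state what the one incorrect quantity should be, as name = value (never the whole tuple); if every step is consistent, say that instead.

no error

Recomputing the run from the initial state:
step 1: x = -8
step 2: x = 20
step 3: x = -51
step 4: x = 134
step 5: x = -350
step 6: x = 917
step 7: x = -2400
step 8: x = 6284
step 9: x = -16451
step 10: x = 43070
This matches the record at every step.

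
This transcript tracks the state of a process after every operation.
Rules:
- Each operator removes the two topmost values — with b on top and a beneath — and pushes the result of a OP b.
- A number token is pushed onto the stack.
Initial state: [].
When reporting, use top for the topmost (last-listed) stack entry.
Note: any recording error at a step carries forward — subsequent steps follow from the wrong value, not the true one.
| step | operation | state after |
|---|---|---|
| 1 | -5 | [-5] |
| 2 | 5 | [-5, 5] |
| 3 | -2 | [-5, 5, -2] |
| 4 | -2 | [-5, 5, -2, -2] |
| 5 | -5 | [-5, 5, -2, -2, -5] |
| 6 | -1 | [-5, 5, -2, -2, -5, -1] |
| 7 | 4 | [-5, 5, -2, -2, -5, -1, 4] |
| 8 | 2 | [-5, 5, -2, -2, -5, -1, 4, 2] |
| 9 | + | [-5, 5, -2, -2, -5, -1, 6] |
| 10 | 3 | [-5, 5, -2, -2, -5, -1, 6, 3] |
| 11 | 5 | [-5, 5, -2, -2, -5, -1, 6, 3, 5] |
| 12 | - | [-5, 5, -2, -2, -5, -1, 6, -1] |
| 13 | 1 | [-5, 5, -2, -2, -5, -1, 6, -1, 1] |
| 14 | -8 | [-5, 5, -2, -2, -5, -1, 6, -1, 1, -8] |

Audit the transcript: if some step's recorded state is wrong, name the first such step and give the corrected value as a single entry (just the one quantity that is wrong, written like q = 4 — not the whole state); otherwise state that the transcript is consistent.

step 12, top = -2

1. push -5: top = -5 (matches)
2. push 5: top = 5 (no discrepancy)
3. push -2: top = -2 (same as recorded)
4. push -2: top = -2 (consistent with the transcript)
5. push -5: top = -5 (same as recorded)
6. push -1: top = -1 (checks out)
7. push 4: top = 4 (exactly as logged)
8. push 2: top = 2 (no discrepancy)
9. 4 + 2 = 6 (same as recorded)
10. push 3: top = 3 (exactly as logged)
11. push 5: top = 5 (same as recorded)
12. 3 - 5 = -2 (first mismatch against the transcript)
First incorrect step: 12; the correct value is top = -2.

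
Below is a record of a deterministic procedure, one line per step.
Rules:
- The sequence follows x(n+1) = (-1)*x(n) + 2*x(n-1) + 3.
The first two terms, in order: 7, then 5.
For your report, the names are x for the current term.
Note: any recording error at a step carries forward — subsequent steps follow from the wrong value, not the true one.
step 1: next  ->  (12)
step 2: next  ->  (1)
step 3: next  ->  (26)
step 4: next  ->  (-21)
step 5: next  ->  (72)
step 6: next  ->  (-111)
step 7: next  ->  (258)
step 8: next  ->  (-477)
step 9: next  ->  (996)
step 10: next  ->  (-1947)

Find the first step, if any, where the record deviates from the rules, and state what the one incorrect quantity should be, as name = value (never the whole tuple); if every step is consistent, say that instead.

step 5, x = 76

Recomputing the run from the initial state:
step 1: x = 12
step 2: x = 1
step 3: x = 26
step 4: x = -21
step 5: x = 76
step 6: x = -115
step 7: x = 270
step 8: x = -497
step 9: x = 1040
step 10: x = -2031
The first disagreement with the record is at step 5, where the value should be x = 76.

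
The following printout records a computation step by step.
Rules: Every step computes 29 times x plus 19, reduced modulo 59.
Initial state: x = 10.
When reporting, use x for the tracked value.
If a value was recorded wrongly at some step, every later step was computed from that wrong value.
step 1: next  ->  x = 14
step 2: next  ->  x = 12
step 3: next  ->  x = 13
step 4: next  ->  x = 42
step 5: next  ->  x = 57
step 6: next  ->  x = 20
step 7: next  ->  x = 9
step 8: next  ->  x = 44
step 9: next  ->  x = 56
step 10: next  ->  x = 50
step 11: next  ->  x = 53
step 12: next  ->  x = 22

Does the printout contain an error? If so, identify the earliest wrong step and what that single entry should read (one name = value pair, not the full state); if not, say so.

1. x = (29*10 + 19) mod 59 = 14 (checks out)
2. x = (29*14 + 19) mod 59 = 12 (exactly as logged)
3. x = (29*12 + 19) mod 59 = 13 (verified)
4. x = (29*13 + 19) mod 59 = 42 (consistent with the printout)
5. x = (29*42 + 19) mod 59 = 57 (in agreement)
6. x = (29*57 + 19) mod 59 = 20 (confirmed correct)
7. x = (29*20 + 19) mod 59 = 9 (verified)
8. x = (29*9 + 19) mod 59 = 44 (matches)
9. x = (29*44 + 19) mod 59 = 56 (matches)
10. x = (29*56 + 19) mod 59 = 50 (same as recorded)
11. x = (29*50 + 19) mod 59 = 53 (checks out)
12. x = (29*53 + 19) mod 59 = 22 (matches)
The whole run recomputes cleanly — no discrepancies.

no error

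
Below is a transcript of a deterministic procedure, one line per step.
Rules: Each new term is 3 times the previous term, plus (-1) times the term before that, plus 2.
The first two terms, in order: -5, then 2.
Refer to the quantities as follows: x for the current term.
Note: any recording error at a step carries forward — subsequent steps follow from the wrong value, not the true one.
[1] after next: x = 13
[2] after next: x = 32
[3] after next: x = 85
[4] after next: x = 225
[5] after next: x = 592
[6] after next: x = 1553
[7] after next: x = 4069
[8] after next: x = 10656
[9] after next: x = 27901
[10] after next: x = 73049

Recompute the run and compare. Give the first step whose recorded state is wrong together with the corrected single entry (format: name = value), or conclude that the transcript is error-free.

step 1: x = 3*(2) + (-1)*(-5) + (2) = 13 -> exactly as logged
step 2: x = 3*(13) + (-1)*(2) + (2) = 39 -> the transcript disagrees here
The earliest wrong entry is at step 2: it should read x = 39.

step 2, x = 39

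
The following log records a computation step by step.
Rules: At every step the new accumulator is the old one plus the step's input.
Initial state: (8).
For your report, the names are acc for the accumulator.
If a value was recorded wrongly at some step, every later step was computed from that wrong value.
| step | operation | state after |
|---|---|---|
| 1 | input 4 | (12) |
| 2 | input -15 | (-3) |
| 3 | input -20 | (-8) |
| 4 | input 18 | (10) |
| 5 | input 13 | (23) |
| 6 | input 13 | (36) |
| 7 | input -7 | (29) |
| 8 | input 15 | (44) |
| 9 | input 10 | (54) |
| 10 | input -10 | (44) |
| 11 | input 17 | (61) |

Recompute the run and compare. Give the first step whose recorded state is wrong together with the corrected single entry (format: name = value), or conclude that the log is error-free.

step 3, acc = -23

Recomputing the run from the initial state:
step 1: acc = 12
step 2: acc = -3
step 3: acc = -23
step 4: acc = -5
step 5: acc = 8
step 6: acc = 21
step 7: acc = 14
step 8: acc = 29
step 9: acc = 39
step 10: acc = 29
step 11: acc = 46
The first disagreement with the log is at step 3, where the value should be acc = -23.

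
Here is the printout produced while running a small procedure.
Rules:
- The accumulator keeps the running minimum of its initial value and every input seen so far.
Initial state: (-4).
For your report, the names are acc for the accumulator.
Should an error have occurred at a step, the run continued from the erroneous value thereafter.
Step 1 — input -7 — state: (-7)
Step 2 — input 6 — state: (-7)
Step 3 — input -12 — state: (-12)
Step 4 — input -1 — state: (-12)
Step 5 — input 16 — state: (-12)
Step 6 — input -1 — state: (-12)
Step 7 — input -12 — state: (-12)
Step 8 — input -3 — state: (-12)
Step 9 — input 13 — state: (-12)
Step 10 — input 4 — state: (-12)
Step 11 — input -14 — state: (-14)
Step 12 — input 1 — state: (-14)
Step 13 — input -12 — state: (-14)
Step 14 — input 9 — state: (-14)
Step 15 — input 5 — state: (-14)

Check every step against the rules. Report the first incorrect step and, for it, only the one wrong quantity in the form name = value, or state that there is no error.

no error

Recomputing the run from the initial state:
step 1: acc = -7
step 2: acc = -7
step 3: acc = -12
step 4: acc = -12
step 5: acc = -12
step 6: acc = -12
step 7: acc = -12
step 8: acc = -12
step 9: acc = -12
step 10: acc = -12
step 11: acc = -14
step 12: acc = -14
step 13: acc = -14
step 14: acc = -14
step 15: acc = -14
This matches the printout at every step.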